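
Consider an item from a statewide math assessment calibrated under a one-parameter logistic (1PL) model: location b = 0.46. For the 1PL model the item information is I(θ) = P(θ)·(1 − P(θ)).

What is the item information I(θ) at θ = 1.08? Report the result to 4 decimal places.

0.2274

P = 1/(1+e^{-0.6200}) = 0.6502
P(1−P) = 0.6502 × 0.3498 = 0.2274
I = P(1−P) = 0.22743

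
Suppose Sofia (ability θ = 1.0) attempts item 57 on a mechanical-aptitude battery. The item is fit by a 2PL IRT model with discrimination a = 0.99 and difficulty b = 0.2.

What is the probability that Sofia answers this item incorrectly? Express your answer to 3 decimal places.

P(θ) = 1 / (1 + exp(−a(θ − b)))
Exponent: 0.99 × (1.0 − 0.2) = 0.7920
1/(1 + e^{-0.7920}) = 0.6883
P(incorrect) = 1 − 0.6883 = 0.3117

0.312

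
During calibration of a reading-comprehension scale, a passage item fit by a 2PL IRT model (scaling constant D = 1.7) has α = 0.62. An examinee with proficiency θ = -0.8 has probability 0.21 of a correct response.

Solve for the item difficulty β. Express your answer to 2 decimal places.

P(θ) = 1 / (1 + exp(−D·α(θ − β)))
logit(0.21) = ln(0.21/0.79) = -1.3249
β = θ − logit/(1.7·α) = -0.8 − (-1.3249)/1.0540 = 0.4570

0.46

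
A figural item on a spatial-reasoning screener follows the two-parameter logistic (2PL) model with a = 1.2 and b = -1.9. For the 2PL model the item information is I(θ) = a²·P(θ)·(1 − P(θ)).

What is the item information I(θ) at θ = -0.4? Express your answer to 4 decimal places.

0.1753

P = 1/(1+e^{-1.8000}) = 0.8581
P(1−P) = 0.8581 × 0.1419 = 0.1217
I = a² × P(1−P) = 1.2² × 0.1217 = 0.17529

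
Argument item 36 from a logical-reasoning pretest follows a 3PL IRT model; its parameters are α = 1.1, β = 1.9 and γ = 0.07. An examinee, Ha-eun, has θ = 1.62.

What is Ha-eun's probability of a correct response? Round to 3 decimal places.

0.464

P(θ) = γ + (1 − γ) · 1 / (1 + exp(−α(θ − β)))
Exponent: 1.1 × (1.62 − 1.9) = -0.3080
1/(1 + e^{0.3080}) = 0.4236
P = 0.07 + 0.93 × 0.4236 = 0.4640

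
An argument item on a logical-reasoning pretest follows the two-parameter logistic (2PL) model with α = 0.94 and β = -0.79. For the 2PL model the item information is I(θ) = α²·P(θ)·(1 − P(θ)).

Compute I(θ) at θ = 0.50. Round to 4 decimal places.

0.1561

P = 1/(1+e^{-1.2126}) = 0.7708
P(1−P) = 0.7708 × 0.2292 = 0.1767
I = α² × P(1−P) = 0.94² × 0.1767 = 0.15612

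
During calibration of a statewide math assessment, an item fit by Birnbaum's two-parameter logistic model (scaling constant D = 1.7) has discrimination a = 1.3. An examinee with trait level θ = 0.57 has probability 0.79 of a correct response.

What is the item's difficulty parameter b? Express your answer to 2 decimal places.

P(θ) = 1 / (1 + exp(−D·a(θ − b)))
logit(0.79) = ln(0.79/0.21) = 1.3249
b = θ − logit/(1.7·a) = 0.57 − 1.3249/2.2100 = -0.0295

-0.03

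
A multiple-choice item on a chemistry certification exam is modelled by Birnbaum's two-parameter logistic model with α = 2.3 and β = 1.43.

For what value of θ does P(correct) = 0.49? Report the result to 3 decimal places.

1.413

P(θ) = 1 / (1 + exp(−α(θ − β)))
logit = ln(0.4900/0.5100) = -0.0400
θ = β + logit/(α) = 1.43 + (-0.0400)/2.3000 = 1.4126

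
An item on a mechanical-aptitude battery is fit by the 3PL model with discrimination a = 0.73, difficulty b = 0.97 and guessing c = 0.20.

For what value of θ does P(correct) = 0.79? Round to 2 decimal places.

P(θ) = c + (1 − c) · 1 / (1 + exp(−a(θ − b)))
Remove guessing floor: (0.79 − 0.20)/(1 − 0.20) = 0.7375
logit = ln(0.7375/0.2625) = 1.0330
θ = b + logit/(a) = 0.97 + 1.0330/0.7300 = 2.3851

2.39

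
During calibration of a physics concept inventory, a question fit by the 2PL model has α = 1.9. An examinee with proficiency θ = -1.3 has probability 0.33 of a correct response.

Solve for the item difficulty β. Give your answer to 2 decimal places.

P(θ) = 1 / (1 + exp(−α(θ − β)))
logit(0.33) = ln(0.33/0.67) = -0.7082
β = θ − logit/(α) = -1.3 − (-0.7082)/1.9000 = -0.9273

-0.93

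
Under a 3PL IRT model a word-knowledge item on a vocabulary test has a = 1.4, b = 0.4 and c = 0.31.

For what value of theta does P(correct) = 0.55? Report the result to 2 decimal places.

-0.05

P(theta) = c + (1 − c) · 1 / (1 + exp(−a(theta − b)))
Remove guessing floor: (0.55 − 0.31)/(1 − 0.31) = 0.3478
logit = ln(0.3478/0.6522) = -0.6286
theta = b + logit/(a) = 0.4 + (-0.6286)/1.4000 = -0.0490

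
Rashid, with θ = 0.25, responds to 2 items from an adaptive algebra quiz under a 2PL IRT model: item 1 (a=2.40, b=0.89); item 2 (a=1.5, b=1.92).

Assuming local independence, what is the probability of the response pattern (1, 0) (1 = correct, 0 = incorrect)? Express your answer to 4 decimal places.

0.1637

P(θ) = 1 / (1 + exp(−a(θ − b)))
P_1 = 1/(1+e^{1.5360}) = 0.1771
P_2 = 1/(1+e^{2.5050}) = 0.0755
L = P_1 × (1−P_2) = 0.1771 × 0.9245 = 0.16374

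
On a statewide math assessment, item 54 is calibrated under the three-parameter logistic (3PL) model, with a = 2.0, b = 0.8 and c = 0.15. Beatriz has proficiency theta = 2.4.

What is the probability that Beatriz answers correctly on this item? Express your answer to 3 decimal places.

P(theta) = c + (1 − c) · 1 / (1 + exp(−a(theta − b)))
Exponent: 2.0 × (2.4 − 0.8) = 3.2000
1/(1 + e^{-3.2000}) = 0.9608
P = 0.15 + 0.85 × 0.9608 = 0.9667

0.967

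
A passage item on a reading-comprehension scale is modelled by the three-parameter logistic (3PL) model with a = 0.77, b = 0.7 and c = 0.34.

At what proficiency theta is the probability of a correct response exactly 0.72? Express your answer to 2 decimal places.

1.10

P(theta) = c + (1 − c) · 1 / (1 + exp(−a(theta − b)))
Remove guessing floor: (0.72 − 0.34)/(1 − 0.34) = 0.5758
logit = ln(0.5758/0.4242) = 0.3054
theta = b + logit/(a) = 0.7 + 0.3054/0.7700 = 1.0966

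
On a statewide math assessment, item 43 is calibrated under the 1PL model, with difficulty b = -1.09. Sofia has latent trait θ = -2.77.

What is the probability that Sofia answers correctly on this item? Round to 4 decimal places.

P(θ) = 1 / (1 + exp(−(θ − b)))
Exponent: (-2.77 − (-1.09)) = -1.6800
1/(1 + e^{1.6800}) = 0.1571
P = 0.1571

0.1571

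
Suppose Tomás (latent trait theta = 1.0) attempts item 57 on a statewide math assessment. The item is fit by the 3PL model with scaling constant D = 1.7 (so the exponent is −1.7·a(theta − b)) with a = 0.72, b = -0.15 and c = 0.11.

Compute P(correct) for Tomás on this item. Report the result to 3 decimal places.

P(theta) = c + (1 − c) · 1 / (1 + exp(−D·a(theta − b)))
Exponent: 1.7 × 0.72 × (1.0 − (-0.15)) = 1.4076
1/(1 + e^{-1.4076}) = 0.8034
P = 0.11 + 0.89 × 0.8034 = 0.8250

0.825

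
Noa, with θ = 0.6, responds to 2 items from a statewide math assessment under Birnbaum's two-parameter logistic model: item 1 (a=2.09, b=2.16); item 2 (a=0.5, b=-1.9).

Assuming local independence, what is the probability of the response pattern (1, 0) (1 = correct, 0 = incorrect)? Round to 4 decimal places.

0.0082

P(θ) = 1 / (1 + exp(−a(θ − b)))
P_1 = 1/(1+e^{3.2604}) = 0.0370
P_2 = 1/(1+e^{-1.2500}) = 0.7773
L = P_1 × (1−P_2) = 0.0370 × 0.2227 = 0.00823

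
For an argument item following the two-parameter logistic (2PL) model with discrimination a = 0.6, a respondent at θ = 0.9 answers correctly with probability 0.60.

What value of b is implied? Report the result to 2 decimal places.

0.22

P(θ) = 1 / (1 + exp(−a(θ − b)))
logit(0.60) = ln(0.60/0.40) = 0.4055
b = θ − logit/(a) = 0.9 − 0.4055/0.6000 = 0.2242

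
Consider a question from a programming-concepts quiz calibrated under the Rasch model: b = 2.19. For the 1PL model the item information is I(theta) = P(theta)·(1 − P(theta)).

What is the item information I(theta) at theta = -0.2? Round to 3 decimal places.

0.077

P = 1/(1+e^{2.3900}) = 0.0839
P(1−P) = 0.0839 × 0.9161 = 0.0769
I = P(1−P) = 0.07689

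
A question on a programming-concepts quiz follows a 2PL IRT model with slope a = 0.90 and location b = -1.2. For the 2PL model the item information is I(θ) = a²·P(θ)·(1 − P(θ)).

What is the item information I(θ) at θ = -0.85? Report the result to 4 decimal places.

P = 1/(1+e^{-0.3150}) = 0.5781
P(1−P) = 0.5781 × 0.4219 = 0.2439
I = a² × P(1−P) = 0.90² × 0.2439 = 0.19756

0.1976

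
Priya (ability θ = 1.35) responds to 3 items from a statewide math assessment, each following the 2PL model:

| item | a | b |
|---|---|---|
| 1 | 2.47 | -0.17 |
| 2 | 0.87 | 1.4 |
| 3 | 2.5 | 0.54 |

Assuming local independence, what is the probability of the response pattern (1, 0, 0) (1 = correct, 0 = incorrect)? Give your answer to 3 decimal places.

P(θ) = 1 / (1 + exp(−a(θ − b)))
P_1 = 1/(1+e^{-3.7544}) = 0.9771
P_2 = 1/(1+e^{0.0435}) = 0.4891
P_3 = 1/(1+e^{-2.0250}) = 0.8834
L = P_1 × (1−P_2) × (1−P_3) = 0.9771 × 0.5109 × 0.1166 = 0.05821

0.058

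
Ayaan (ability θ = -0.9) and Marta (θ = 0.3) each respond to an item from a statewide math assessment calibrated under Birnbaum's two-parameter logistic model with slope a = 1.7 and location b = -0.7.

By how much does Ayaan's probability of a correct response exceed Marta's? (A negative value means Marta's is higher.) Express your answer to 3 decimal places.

P(θ) = 1 / (1 + exp(−a(θ − b)))
P(Ayaan) = 0.4158  [exponent -0.3400]
P(Marta) = 0.8455  [exponent 1.7000]
Difference = 0.4158 − 0.8455 = -0.4297

-0.430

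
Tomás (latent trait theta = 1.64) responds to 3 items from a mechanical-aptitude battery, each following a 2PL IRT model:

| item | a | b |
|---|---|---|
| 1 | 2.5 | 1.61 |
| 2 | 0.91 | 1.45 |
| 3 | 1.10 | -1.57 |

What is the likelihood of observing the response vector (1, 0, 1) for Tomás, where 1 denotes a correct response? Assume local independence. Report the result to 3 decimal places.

P(theta) = 1 / (1 + exp(−a(theta − b)))
P_1 = 1/(1+e^{-0.0750}) = 0.5187
P_2 = 1/(1+e^{-0.1729}) = 0.5431
P_3 = 1/(1+e^{-3.5310}) = 0.9716
L = P_1 × (1−P_2) × P_3 = 0.5187 × 0.4569 × 0.9716 = 0.23026

0.230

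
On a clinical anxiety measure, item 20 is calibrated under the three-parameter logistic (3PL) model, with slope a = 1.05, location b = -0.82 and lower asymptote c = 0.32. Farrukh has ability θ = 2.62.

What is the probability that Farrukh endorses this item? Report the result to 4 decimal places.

0.9821

P(θ) = c + (1 − c) · 1 / (1 + exp(−a(θ − b)))
Exponent: 1.05 × (2.62 − (-0.82)) = 3.6120
1/(1 + e^{-3.6120}) = 0.9737
P = 0.32 + 0.68 × 0.9737 = 0.9821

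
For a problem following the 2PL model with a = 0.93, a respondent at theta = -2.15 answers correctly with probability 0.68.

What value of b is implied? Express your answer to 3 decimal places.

-2.961

P(theta) = 1 / (1 + exp(−a(theta − b)))
logit(0.68) = ln(0.68/0.32) = 0.7538
b = theta − logit/(a) = -2.15 − 0.7538/0.9300 = -2.9605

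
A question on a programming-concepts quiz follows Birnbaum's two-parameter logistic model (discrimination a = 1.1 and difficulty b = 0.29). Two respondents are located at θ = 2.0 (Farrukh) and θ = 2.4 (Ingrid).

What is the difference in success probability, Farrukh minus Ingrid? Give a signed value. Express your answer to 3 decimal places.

P(θ) = 1 / (1 + exp(−a(θ − b)))
P(Farrukh) = 0.8677  [exponent 1.8810]
P(Ingrid) = 0.9106  [exponent 2.3210]
Difference = 0.8677 − 0.9106 = -0.0429

-0.043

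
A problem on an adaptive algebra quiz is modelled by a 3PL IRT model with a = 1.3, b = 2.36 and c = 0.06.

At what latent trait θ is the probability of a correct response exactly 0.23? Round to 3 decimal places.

1.198

P(θ) = c + (1 − c) · 1 / (1 + exp(−a(θ − b)))
Remove guessing floor: (0.23 − 0.06)/(1 − 0.06) = 0.1809
logit = ln(0.1809/0.8191) = -1.5106
θ = b + logit/(a) = 2.36 + (-1.5106)/1.3000 = 1.1980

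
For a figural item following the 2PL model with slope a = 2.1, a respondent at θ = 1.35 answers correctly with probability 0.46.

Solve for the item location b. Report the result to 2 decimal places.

P(θ) = 1 / (1 + exp(−a(θ − b)))
logit(0.46) = ln(0.46/0.54) = -0.1603
b = θ − logit/(a) = 1.35 − (-0.1603)/2.1000 = 1.4264

1.43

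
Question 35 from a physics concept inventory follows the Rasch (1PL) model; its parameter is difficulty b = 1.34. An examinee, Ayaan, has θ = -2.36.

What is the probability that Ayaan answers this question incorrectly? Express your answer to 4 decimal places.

0.9759

P(θ) = 1 / (1 + exp(−(θ − b)))
Exponent: (-2.36 − 1.34) = -3.7000
1/(1 + e^{3.7000}) = 0.0241
P = 0.0241
P(incorrect) = 1 − 0.0241 = 0.9759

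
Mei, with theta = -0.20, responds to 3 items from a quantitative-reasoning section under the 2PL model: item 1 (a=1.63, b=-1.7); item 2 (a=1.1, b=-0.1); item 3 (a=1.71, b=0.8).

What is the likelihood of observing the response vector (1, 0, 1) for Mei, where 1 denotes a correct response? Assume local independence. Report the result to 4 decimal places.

P(theta) = 1 / (1 + exp(−a(theta − b)))
P_1 = 1/(1+e^{-2.4450}) = 0.9202
P_2 = 1/(1+e^{0.1100}) = 0.4725
P_3 = 1/(1+e^{1.7100}) = 0.1532
L = P_1 × (1−P_2) × P_3 = 0.9202 × 0.5275 × 0.1532 = 0.07434

0.0743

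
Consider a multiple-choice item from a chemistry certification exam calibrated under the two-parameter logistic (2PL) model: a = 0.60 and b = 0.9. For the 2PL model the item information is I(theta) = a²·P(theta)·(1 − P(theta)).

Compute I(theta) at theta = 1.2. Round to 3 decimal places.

P = 1/(1+e^{-0.1800}) = 0.5449
P(1−P) = 0.5449 × 0.4551 = 0.2480
I = a² × P(1−P) = 0.60² × 0.2480 = 0.08927

0.089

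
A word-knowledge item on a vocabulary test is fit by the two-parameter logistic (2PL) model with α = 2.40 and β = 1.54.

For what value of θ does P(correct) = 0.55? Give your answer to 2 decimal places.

P(θ) = 1 / (1 + exp(−α(θ − β)))
logit = ln(0.5500/0.4500) = 0.2007
θ = β + logit/(α) = 1.54 + 0.2007/2.4000 = 1.6236

1.62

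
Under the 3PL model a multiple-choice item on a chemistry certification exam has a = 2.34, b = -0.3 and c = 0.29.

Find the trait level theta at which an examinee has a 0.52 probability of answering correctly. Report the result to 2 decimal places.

P(theta) = c + (1 − c) · 1 / (1 + exp(−a(theta − b)))
Remove guessing floor: (0.52 − 0.29)/(1 − 0.29) = 0.3239
logit = ln(0.3239/0.6761) = -0.7357
theta = b + logit/(a) = -0.3 + (-0.7357)/2.3400 = -0.6144

-0.61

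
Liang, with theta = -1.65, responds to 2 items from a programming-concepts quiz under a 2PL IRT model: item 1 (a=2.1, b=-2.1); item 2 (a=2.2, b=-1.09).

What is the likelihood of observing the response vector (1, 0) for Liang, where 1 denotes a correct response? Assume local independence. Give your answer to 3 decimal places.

0.557

P(theta) = 1 / (1 + exp(−a(theta − b)))
P_1 = 1/(1+e^{-0.9450}) = 0.7201
P_2 = 1/(1+e^{1.2320}) = 0.2258
L = P_1 × (1−P_2) = 0.7201 × 0.7742 = 0.55749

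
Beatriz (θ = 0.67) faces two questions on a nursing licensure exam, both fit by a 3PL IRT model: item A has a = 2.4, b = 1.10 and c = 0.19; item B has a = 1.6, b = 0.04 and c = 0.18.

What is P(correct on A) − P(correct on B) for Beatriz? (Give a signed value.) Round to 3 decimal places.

-0.378

P(θ) = c + (1 − c) · 1 / (1 + exp(−a(θ − b)))
P_A = 0.4028
P_B = 0.7808
P_A − P_B = -0.3780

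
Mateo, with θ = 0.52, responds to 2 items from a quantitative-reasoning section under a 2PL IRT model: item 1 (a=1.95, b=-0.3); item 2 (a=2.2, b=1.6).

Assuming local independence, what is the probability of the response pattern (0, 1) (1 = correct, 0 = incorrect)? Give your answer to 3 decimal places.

0.014

P(θ) = 1 / (1 + exp(−a(θ − b)))
P_1 = 1/(1+e^{-1.5990}) = 0.8319
P_2 = 1/(1+e^{2.3760}) = 0.0850
L = (1−P_1) × P_2 = 0.1681 × 0.0850 = 0.01429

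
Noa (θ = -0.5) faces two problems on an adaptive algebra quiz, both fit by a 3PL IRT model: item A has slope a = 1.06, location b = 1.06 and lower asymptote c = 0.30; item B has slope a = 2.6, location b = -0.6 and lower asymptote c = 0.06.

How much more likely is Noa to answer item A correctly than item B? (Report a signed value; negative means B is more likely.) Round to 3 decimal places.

-0.178

P(θ) = c + (1 − c) · 1 / (1 + exp(−a(θ − b)))
P_A = 0.4124
P_B = 0.5908
P_A − P_B = -0.1783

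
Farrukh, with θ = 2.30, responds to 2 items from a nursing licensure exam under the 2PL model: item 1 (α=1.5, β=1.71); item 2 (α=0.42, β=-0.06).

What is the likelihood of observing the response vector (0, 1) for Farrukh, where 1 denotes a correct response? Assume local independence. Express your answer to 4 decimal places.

0.2131

P(θ) = 1 / (1 + exp(−α(θ − β)))
P_1 = 1/(1+e^{-0.8850}) = 0.7079
P_2 = 1/(1+e^{-0.9912}) = 0.7293
L = (1−P_1) × P_2 = 0.2921 × 0.7293 = 0.21307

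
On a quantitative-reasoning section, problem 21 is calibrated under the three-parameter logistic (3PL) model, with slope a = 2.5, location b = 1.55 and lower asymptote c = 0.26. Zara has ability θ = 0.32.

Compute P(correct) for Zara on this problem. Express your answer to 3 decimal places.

P(θ) = c + (1 − c) · 1 / (1 + exp(−a(θ − b)))
Exponent: 2.5 × (0.32 − 1.55) = -3.0750
1/(1 + e^{3.0750}) = 0.0442
P = 0.26 + 0.74 × 0.0442 = 0.2927

0.293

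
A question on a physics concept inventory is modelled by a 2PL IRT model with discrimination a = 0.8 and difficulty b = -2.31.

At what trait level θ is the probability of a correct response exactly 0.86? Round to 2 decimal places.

-0.04

P(θ) = 1 / (1 + exp(−a(θ − b)))
logit = ln(0.8600/0.1400) = 1.8153
θ = b + logit/(a) = -2.31 + 1.8153/0.8000 = -0.0409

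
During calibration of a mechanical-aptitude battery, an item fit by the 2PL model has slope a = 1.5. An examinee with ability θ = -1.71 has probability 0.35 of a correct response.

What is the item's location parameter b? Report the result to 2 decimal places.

P(θ) = 1 / (1 + exp(−a(θ − b)))
logit(0.35) = ln(0.35/0.65) = -0.6190
b = θ − logit/(a) = -1.71 − (-0.6190)/1.5000 = -1.2973

-1.30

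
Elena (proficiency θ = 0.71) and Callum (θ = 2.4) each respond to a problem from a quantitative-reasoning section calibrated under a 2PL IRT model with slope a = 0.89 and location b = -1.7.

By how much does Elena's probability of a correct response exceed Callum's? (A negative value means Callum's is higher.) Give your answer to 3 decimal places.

-0.079

P(θ) = 1 / (1 + exp(−a(θ − b)))
P(Elena) = 0.8952  [exponent 2.1449]
P(Callum) = 0.9746  [exponent 3.6490]
Difference = 0.8952 − 0.9746 = -0.0795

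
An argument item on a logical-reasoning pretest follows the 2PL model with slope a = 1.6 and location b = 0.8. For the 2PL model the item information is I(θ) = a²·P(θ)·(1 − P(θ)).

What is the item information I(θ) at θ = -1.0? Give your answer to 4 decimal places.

0.1288

P = 1/(1+e^{2.8800}) = 0.0532
P(1−P) = 0.0532 × 0.9468 = 0.0503
I = a² × P(1−P) = 1.6² × 0.0503 = 0.12883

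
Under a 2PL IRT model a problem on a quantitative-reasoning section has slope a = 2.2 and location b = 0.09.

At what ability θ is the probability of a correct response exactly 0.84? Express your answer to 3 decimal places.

P(θ) = 1 / (1 + exp(−a(θ − b)))
logit = ln(0.8400/0.1600) = 1.6582
θ = b + logit/(a) = 0.09 + 1.6582/2.2000 = 0.8437

0.844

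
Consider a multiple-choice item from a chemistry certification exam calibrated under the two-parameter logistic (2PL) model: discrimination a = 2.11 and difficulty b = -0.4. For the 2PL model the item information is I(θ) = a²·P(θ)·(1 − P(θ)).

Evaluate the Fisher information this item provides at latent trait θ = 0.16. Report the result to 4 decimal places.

0.7998

P = 1/(1+e^{-1.1816}) = 0.7652
P(1−P) = 0.7652 × 0.2348 = 0.1797
I = a² × P(1−P) = 2.11² × 0.1797 = 0.79982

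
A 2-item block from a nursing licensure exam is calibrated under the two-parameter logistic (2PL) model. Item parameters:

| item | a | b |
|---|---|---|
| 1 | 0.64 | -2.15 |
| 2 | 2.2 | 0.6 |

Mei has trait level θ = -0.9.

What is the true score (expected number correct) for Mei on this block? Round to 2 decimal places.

P(θ) = 1 / (1 + exp(−a(θ − b)))
P_1 = 1/(1+e^{-0.8000}) = 0.6900
P_2 = 1/(1+e^{3.3000}) = 0.0356
E[score] = 0.6900 + 0.0356 = 0.7255

0.73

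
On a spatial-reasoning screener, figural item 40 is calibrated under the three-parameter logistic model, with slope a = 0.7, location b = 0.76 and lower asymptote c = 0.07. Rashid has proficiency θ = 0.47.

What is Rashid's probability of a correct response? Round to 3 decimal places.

0.488

P(θ) = c + (1 − c) · 1 / (1 + exp(−a(θ − b)))
Exponent: 0.7 × (0.47 − 0.76) = -0.2030
1/(1 + e^{0.2030}) = 0.4494
P = 0.07 + 0.93 × 0.4494 = 0.4880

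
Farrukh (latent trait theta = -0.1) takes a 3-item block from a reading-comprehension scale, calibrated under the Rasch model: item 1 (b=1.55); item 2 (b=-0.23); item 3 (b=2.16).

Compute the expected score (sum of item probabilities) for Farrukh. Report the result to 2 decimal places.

P(theta) = 1 / (1 + exp(−(theta − b)))
P_1 = 1/(1+e^{1.6500}) = 0.1611
P_2 = 1/(1+e^{-0.1300}) = 0.5325
P_3 = 1/(1+e^{2.2600}) = 0.0945
E[score] = 0.1611 + 0.5325 + 0.0945 = 0.7881

0.79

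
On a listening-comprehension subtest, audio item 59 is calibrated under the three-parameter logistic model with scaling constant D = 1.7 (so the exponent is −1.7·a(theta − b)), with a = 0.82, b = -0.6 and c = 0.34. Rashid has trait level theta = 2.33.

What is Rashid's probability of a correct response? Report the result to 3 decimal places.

0.989

P(theta) = c + (1 − c) · 1 / (1 + exp(−D·a(theta − b)))
Exponent: 1.7 × 0.82 × (2.33 − (-0.6)) = 4.0844
1/(1 + e^{-4.0844}) = 0.9834
P = 0.34 + 0.66 × 0.9834 = 0.9891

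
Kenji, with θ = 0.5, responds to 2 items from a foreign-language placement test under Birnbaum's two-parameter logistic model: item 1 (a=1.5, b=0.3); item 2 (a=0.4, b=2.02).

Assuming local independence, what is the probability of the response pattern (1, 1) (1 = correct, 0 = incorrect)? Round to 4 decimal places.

0.2025

P(θ) = 1 / (1 + exp(−a(θ − b)))
P_1 = 1/(1+e^{-0.3000}) = 0.5744
P_2 = 1/(1+e^{0.6080}) = 0.3525
L = P_1 × P_2 = 0.5744 × 0.3525 = 0.20250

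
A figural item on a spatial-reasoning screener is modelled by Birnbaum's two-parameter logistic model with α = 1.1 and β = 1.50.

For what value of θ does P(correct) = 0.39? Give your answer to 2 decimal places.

1.09

P(θ) = 1 / (1 + exp(−α(θ − β)))
logit = ln(0.3900/0.6100) = -0.4473
θ = β + logit/(α) = 1.50 + (-0.4473)/1.1000 = 1.0934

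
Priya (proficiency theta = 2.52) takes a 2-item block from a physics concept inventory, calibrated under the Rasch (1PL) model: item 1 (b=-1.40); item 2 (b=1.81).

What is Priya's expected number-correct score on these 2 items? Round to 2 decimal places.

1.65

P(theta) = 1 / (1 + exp(−(theta − b)))
P_1 = 1/(1+e^{-3.9200}) = 0.9805
P_2 = 1/(1+e^{-0.7100}) = 0.6704
E[score] = 0.9805 + 0.6704 = 1.6509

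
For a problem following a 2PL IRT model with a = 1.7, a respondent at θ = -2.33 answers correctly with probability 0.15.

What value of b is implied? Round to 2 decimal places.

-1.31

P(θ) = 1 / (1 + exp(−a(θ − b)))
logit(0.15) = ln(0.15/0.85) = -1.7346
b = θ − logit/(a) = -2.33 − (-1.7346)/1.7000 = -1.3096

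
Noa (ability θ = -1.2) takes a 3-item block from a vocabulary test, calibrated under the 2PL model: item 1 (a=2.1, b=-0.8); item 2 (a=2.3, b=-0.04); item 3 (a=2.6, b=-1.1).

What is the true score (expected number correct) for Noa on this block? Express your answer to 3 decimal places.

P(θ) = 1 / (1 + exp(−a(θ − b)))
P_1 = 1/(1+e^{0.8400}) = 0.3015
P_2 = 1/(1+e^{2.6680}) = 0.0649
P_3 = 1/(1+e^{0.2600}) = 0.4354
E[score] = 0.3015 + 0.0649 + 0.4354 = 0.8018

0.802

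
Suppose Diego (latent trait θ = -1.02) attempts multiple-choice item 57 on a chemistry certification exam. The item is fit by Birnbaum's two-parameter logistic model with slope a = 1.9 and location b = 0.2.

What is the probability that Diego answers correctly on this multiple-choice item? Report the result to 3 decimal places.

P(θ) = 1 / (1 + exp(−a(θ − b)))
Exponent: 1.9 × (-1.02 − 0.2) = -2.3180
1/(1 + e^{2.3180}) = 0.0896

0.090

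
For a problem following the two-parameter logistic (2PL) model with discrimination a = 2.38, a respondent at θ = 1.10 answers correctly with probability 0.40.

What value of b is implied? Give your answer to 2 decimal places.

1.27

P(θ) = 1 / (1 + exp(−a(θ − b)))
logit(0.40) = ln(0.40/0.60) = -0.4055
b = θ − logit/(a) = 1.10 − (-0.4055)/2.3800 = 1.2704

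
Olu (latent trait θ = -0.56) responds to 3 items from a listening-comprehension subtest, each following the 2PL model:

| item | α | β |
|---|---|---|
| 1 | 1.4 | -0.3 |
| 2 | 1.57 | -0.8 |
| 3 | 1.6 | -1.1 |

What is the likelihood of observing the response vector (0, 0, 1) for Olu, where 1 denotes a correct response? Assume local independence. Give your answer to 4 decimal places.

0.1689

P(θ) = 1 / (1 + exp(−α(θ − β)))
P_1 = 1/(1+e^{0.3640}) = 0.4100
P_2 = 1/(1+e^{-0.3768}) = 0.5931
P_3 = 1/(1+e^{-0.8640}) = 0.7035
L = (1−P_1) × (1−P_2) × P_3 = 0.5900 × 0.4069 × 0.7035 = 0.16889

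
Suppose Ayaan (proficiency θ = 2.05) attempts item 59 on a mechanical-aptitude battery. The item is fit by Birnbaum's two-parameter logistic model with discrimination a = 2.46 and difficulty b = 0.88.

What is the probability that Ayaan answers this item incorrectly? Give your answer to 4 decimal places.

0.0532

P(θ) = 1 / (1 + exp(−a(θ − b)))
Exponent: 2.46 × (2.05 − 0.88) = 2.8782
1/(1 + e^{-2.8782}) = 0.9468
P(incorrect) = 1 − 0.9468 = 0.0532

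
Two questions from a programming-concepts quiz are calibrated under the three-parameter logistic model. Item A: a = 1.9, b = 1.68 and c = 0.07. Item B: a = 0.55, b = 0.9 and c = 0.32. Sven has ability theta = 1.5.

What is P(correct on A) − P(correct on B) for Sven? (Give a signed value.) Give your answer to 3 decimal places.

-0.259

P(theta) = c + (1 − c) · 1 / (1 + exp(−a(theta − b)))
P_A = 0.4563
P_B = 0.7156
P_A − P_B = -0.2593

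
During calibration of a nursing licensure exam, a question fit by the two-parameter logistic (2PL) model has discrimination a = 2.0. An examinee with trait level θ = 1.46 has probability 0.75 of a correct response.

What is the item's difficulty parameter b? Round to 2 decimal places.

0.91

P(θ) = 1 / (1 + exp(−a(θ − b)))
logit(0.75) = ln(0.75/0.25) = 1.0986
b = θ − logit/(a) = 1.46 − 1.0986/2.0000 = 0.9107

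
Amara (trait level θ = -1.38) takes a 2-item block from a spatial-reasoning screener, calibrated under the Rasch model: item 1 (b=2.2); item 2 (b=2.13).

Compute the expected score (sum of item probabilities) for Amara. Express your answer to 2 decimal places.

P(θ) = 1 / (1 + exp(−(θ − b)))
P_1 = 1/(1+e^{3.5800}) = 0.0271
P_2 = 1/(1+e^{3.5100}) = 0.0290
E[score] = 0.0271 + 0.0290 = 0.0561

0.06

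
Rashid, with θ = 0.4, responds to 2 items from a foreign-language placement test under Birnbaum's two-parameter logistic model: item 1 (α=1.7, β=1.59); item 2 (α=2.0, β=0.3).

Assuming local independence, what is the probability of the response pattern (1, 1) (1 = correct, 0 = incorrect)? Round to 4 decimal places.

0.0642

P(θ) = 1 / (1 + exp(−α(θ − β)))
P_1 = 1/(1+e^{2.0230}) = 0.1168
P_2 = 1/(1+e^{-0.2000}) = 0.5498
L = P_1 × P_2 = 0.1168 × 0.5498 = 0.06423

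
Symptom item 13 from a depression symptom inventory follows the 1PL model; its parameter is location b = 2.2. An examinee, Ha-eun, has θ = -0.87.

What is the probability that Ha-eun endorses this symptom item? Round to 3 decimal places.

P(θ) = 1 / (1 + exp(−(θ − b)))
Exponent: (-0.87 − 2.2) = -3.0700
1/(1 + e^{3.0700}) = 0.0444
P = 0.0444

0.044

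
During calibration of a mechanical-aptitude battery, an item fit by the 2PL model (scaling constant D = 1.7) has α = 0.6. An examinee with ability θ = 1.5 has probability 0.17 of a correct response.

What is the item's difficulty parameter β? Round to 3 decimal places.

3.055

P(θ) = 1 / (1 + exp(−D·α(θ − β)))
logit(0.17) = ln(0.17/0.83) = -1.5856
β = θ − logit/(1.7·α) = 1.5 − (-1.5856)/1.0200 = 3.0545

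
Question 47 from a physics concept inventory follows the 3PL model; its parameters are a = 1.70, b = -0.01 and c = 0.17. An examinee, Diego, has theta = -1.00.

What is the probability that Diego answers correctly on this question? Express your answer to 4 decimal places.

P(theta) = c + (1 − c) · 1 / (1 + exp(−a(theta − b)))
Exponent: 1.70 × (-1.00 − (-0.01)) = -1.6830
1/(1 + e^{1.6830}) = 0.1567
P = 0.17 + 0.83 × 0.1567 = 0.3001

0.3001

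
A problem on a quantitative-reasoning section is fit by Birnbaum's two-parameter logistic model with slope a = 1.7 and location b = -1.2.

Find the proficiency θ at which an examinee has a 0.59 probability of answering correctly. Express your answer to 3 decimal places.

P(θ) = 1 / (1 + exp(−a(θ − b)))
logit = ln(0.5900/0.4100) = 0.3640
θ = b + logit/(a) = -1.2 + 0.3640/1.7000 = -0.9859

-0.986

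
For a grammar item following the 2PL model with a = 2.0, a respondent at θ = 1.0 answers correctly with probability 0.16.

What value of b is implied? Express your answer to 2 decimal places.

P(θ) = 1 / (1 + exp(−a(θ − b)))
logit(0.16) = ln(0.16/0.84) = -1.6582
b = θ − logit/(a) = 1.0 − (-1.6582)/2.0000 = 1.8291

1.83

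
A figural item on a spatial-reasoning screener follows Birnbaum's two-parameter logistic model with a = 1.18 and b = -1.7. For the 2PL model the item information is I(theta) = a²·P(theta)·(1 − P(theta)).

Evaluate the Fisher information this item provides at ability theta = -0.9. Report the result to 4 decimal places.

P = 1/(1+e^{-0.9440}) = 0.7199
P(1−P) = 0.7199 × 0.2801 = 0.2016
I = a² × P(1−P) = 1.18² × 0.2016 = 0.28076

0.2808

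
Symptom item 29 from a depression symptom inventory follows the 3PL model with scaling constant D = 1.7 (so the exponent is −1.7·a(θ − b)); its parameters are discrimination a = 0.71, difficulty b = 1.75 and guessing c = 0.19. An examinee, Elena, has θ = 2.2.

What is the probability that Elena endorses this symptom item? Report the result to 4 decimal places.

P(θ) = c + (1 − c) · 1 / (1 + exp(−D·a(θ − b)))
Exponent: 1.7 × 0.71 × (2.2 − 1.75) = 0.5432
1/(1 + e^{-0.5432}) = 0.6325
P = 0.19 + 0.81 × 0.6325 = 0.7024

0.7024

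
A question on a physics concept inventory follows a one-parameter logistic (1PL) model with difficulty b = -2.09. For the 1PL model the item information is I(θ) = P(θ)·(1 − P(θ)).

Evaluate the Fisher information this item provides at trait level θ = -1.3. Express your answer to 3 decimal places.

P = 1/(1+e^{-0.7900}) = 0.6878
P(1−P) = 0.6878 × 0.3122 = 0.2147
I = P(1−P) = 0.21472

0.215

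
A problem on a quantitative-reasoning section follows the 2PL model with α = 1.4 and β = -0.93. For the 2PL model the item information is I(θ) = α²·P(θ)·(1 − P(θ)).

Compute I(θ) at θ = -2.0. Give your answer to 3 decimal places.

0.293

P = 1/(1+e^{1.4980}) = 0.1827
P(1−P) = 0.1827 × 0.8173 = 0.1493
I = α² × P(1−P) = 1.4² × 0.1493 = 0.29270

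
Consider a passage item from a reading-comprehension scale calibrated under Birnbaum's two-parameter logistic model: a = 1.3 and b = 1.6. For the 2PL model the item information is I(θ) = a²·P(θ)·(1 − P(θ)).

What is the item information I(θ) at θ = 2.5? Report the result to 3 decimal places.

P = 1/(1+e^{-1.1700}) = 0.7631
P(1−P) = 0.7631 × 0.2369 = 0.1808
I = a² × P(1−P) = 1.3² × 0.1808 = 0.30548

0.305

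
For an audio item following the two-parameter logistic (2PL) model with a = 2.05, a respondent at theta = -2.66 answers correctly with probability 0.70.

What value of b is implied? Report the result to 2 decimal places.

-3.07

P(theta) = 1 / (1 + exp(−a(theta − b)))
logit(0.70) = ln(0.70/0.30) = 0.8473
b = theta − logit/(a) = -2.66 − 0.8473/2.0500 = -3.0733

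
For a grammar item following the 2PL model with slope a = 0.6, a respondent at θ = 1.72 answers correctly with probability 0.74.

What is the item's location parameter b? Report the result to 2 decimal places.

P(θ) = 1 / (1 + exp(−a(θ − b)))
logit(0.74) = ln(0.74/0.26) = 1.0460
b = θ − logit/(a) = 1.72 − 1.0460/0.6000 = -0.0233

-0.02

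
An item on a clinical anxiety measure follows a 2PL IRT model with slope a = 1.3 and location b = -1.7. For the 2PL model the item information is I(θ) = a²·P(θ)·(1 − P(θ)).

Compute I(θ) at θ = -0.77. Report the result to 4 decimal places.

P = 1/(1+e^{-1.2090}) = 0.7701
P(1−P) = 0.7701 × 0.2299 = 0.1770
I = a² × P(1−P) = 1.3² × 0.1770 = 0.29919

0.2992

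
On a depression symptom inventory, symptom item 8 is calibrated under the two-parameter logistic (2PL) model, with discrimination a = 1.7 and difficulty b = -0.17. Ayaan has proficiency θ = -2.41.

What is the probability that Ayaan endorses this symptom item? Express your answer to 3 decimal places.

0.022

P(θ) = 1 / (1 + exp(−a(θ − b)))
Exponent: 1.7 × (-2.41 − (-0.17)) = -3.8080
1/(1 + e^{3.8080}) = 0.0217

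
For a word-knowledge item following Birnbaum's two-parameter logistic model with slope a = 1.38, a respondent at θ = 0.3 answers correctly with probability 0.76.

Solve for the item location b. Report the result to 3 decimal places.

P(θ) = 1 / (1 + exp(−a(θ − b)))
logit(0.76) = ln(0.76/0.24) = 1.1527
b = θ − logit/(a) = 0.3 − 1.1527/1.3800 = -0.5353

-0.535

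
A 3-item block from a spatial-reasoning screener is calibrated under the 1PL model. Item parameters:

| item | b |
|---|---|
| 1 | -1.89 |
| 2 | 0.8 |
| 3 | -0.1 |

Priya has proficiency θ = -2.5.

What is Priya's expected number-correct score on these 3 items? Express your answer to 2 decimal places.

0.47

P(θ) = 1 / (1 + exp(−(θ − b)))
P_1 = 1/(1+e^{0.6100}) = 0.3521
P_2 = 1/(1+e^{3.3000}) = 0.0356
P_3 = 1/(1+e^{2.4000}) = 0.0832
E[score] = 0.3521 + 0.0356 + 0.0832 = 0.4708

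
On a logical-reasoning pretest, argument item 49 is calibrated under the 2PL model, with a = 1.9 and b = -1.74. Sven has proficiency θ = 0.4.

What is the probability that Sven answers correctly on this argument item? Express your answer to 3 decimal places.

P(θ) = 1 / (1 + exp(−a(θ − b)))
Exponent: 1.9 × (0.4 − (-1.74)) = 4.0660
1/(1 + e^{-4.0660}) = 0.9831

0.983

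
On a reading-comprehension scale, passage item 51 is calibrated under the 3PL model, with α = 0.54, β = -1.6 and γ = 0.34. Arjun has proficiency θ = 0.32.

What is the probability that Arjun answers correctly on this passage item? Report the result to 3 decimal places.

0.827

P(θ) = γ + (1 − γ) · 1 / (1 + exp(−α(θ − β)))
Exponent: 0.54 × (0.32 − (-1.6)) = 1.0368
1/(1 + e^{-1.0368}) = 0.7382
P = 0.34 + 0.66 × 0.7382 = 0.8272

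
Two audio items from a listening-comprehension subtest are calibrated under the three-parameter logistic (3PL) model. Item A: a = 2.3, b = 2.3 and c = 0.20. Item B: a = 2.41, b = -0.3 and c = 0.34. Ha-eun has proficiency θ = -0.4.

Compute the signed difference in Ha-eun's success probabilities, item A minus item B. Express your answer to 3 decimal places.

P(θ) = c + (1 − c) · 1 / (1 + exp(−a(θ − b)))
P_A = 0.2016
P_B = 0.6304
P_A − P_B = -0.4288

-0.429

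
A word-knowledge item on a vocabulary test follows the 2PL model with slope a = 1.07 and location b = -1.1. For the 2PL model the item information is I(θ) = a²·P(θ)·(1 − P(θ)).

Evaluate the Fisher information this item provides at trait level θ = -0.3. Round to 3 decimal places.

0.240

P = 1/(1+e^{-0.8560}) = 0.7018
P(1−P) = 0.7018 × 0.2982 = 0.2093
I = a² × P(1−P) = 1.07² × 0.2093 = 0.23959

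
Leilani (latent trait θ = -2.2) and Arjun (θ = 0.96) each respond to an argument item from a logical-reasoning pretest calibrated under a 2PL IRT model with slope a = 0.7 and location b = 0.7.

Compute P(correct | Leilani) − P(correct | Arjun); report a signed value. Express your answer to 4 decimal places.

P(θ) = 1 / (1 + exp(−a(θ − b)))
P(Leilani) = 0.1161  [exponent -2.0300]
P(Arjun) = 0.5454  [exponent 0.1820]
Difference = 0.1161 − 0.5454 = -0.4293

-0.4293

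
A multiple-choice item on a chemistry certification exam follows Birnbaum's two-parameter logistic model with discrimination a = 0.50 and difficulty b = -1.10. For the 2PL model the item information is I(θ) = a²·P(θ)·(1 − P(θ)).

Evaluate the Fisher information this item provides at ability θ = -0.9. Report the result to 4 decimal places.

0.0623

P = 1/(1+e^{-0.1000}) = 0.5250
P(1−P) = 0.5250 × 0.4750 = 0.2494
I = a² × P(1−P) = 0.50² × 0.2494 = 0.06234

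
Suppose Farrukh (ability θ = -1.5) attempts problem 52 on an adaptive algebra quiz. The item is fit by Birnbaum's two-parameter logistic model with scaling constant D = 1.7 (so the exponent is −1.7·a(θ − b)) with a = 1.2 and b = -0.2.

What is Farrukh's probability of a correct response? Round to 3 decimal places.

P(θ) = 1 / (1 + exp(−D·a(θ − b)))
Exponent: 1.7 × 1.2 × (-1.5 − (-0.2)) = -2.6520
1/(1 + e^{2.6520}) = 0.0659
P = 0.0659

0.066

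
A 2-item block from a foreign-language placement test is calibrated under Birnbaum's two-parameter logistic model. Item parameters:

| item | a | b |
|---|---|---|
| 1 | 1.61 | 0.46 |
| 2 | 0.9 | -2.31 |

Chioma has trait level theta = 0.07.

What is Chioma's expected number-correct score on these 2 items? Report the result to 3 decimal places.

1.243

P(theta) = 1 / (1 + exp(−a(theta − b)))
P_1 = 1/(1+e^{0.6279}) = 0.3480
P_2 = 1/(1+e^{-2.1420}) = 0.8949
E[score] = 0.3480 + 0.8949 = 1.2429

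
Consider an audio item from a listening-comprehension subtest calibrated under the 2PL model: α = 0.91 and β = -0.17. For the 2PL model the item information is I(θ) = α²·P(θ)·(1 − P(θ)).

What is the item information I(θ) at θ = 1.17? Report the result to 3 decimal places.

P = 1/(1+e^{-1.2194}) = 0.7720
P(1−P) = 0.7720 × 0.2280 = 0.1760
I = α² × P(1−P) = 0.91² × 0.1760 = 0.14578

0.146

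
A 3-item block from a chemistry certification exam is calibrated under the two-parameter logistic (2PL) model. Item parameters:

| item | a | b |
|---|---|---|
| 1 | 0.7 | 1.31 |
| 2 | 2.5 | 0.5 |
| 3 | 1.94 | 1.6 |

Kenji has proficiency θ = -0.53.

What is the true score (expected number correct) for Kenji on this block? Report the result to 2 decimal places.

0.30

P(θ) = 1 / (1 + exp(−a(θ − b)))
P_1 = 1/(1+e^{1.2880}) = 0.2162
P_2 = 1/(1+e^{2.5750}) = 0.0708
P_3 = 1/(1+e^{4.1322}) = 0.0158
E[score] = 0.2162 + 0.0708 + 0.0158 = 0.3028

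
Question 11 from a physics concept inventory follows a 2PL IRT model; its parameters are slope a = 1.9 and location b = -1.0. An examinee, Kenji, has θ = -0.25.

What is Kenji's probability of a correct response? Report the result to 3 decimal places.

P(θ) = 1 / (1 + exp(−a(θ − b)))
Exponent: 1.9 × (-0.25 − (-1.0)) = 1.4250
1/(1 + e^{-1.4250}) = 0.8061

0.806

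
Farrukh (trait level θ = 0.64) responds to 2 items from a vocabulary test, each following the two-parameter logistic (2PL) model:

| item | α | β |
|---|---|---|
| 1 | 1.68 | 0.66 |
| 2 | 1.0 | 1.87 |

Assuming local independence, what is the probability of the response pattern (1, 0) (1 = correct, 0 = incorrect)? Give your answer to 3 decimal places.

0.380

P(θ) = 1 / (1 + exp(−α(θ − β)))
P_1 = 1/(1+e^{0.0336}) = 0.4916
P_2 = 1/(1+e^{1.2300}) = 0.2262
L = P_1 × (1−P_2) = 0.4916 × 0.7738 = 0.38041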